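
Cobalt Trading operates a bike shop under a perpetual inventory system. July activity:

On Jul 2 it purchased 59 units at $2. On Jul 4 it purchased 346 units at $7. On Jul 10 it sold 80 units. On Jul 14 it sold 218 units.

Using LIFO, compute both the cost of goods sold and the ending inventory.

COGS = $2,086; ending inventory = $454

Jul 10, 80 sold [LIFO — newest first]: 80 @ $7 = $560
Jul 14, 218 sold [LIFO — newest first]: 218 @ $7 = $1,526
Total COGS = $560 + $1,526 = $2,086
Ending inventory: 59 @ $2 + 48 @ $7 = $454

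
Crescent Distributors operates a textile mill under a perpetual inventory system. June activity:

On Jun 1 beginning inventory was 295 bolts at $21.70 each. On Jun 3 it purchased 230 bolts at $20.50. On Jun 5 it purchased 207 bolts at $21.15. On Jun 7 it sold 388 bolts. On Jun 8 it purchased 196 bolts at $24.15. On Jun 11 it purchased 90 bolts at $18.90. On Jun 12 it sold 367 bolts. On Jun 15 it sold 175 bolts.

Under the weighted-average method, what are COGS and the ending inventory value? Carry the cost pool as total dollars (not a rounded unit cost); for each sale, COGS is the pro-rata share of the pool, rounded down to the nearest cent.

After Jun 1: 295 on hand, pool $6,401.50 (≈ $21.7000 each)
After Jun 3: 525 on hand, pool $11,116.50 (≈ $21.1743 each)
After Jun 5: 732 on hand, pool $15,494.55 (≈ $21.1674 each)
Jun 7, sell 388: 388/732 × $15,494.55 → $8,212.95
After Jun 8: 540 on hand, pool $12,015.00 (≈ $22.2500 each)
After Jun 11: 630 on hand, pool $13,716.00 (≈ $21.7714 each)
Jun 12, sell 367: 367/630 × $13,716.00 → $7,990.11
Jun 15, sell 175: 175/263 × $5,725.89 → $3,810.00
Total COGS = $8,212.95 + $7,990.11 + $3,810.00 = $20,013.06
Ending inventory (cost pool remaining) = $1,915.89

COGS = $20,013.06; ending inventory = $1,915.89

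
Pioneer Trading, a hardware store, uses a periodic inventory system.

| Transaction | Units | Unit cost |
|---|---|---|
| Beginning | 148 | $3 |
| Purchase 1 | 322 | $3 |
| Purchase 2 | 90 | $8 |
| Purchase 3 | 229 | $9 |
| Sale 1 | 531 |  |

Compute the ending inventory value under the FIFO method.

Ending inventory = $2,293

Sale 1 (531) [FIFO — oldest first]: 148 @ $3 + 322 @ $3 + 61 @ $8 = $1,898
Ending inventory: 29 @ $8 + 229 @ $9 = $2,293
Check: goods available $4,191 = COGS $1,898 + ending $2,293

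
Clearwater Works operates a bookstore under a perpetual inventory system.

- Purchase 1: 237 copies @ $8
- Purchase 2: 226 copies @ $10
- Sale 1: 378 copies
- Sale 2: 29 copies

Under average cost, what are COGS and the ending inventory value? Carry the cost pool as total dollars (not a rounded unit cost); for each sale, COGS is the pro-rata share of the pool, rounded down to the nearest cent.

After Purchase 1: 237 on hand, pool $1,896.00 (≈ $8.0000 each)
After Purchase 2: 463 on hand, pool $4,156.00 (≈ $8.9762 each)
Sale 1, sell 378: 378/463 × $4,156.00 → $3,393.01
Sale 2, sell 29: 29/85 × $762.99 → $260.31
Total COGS = $3,393.01 + $260.31 = $3,653.32
Ending inventory (cost pool remaining) = $502.68

COGS = $3,653.32; ending inventory = $502.68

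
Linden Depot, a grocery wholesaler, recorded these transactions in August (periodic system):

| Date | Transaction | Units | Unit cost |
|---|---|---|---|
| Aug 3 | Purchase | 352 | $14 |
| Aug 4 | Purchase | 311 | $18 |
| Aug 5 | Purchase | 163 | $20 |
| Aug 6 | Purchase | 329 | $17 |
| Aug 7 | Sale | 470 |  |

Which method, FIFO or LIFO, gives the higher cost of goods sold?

FIFO COGS: 352 @ $14 + 118 @ $18 = $7,052
LIFO COGS: 329 @ $17 + 141 @ $20 = $8,413

LIFO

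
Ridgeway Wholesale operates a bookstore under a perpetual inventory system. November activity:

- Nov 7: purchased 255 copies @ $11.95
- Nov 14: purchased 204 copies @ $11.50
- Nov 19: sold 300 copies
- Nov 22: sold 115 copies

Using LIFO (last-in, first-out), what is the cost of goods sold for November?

COGS = $4,867.45

Nov 19, 300 sold [LIFO — newest first]: 204 @ $11.50 + 96 @ $11.95 = $3,493.20
Nov 22, 115 sold [LIFO — newest first]: 115 @ $11.95 = $1,374.25
Total COGS = $3,493.20 + $1,374.25 = $4,867.45
Ending inventory: 44 @ $11.95 = $525.80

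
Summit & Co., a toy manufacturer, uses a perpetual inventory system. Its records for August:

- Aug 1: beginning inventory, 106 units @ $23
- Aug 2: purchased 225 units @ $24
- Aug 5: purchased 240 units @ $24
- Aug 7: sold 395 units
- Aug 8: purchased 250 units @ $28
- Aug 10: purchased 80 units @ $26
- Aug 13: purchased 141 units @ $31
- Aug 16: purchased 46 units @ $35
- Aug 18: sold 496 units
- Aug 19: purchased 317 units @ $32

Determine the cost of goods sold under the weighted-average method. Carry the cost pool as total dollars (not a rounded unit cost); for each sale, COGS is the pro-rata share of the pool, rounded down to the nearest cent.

COGS = $23,186.11

After Aug 1: 106 on hand, pool $2,438.00 (≈ $23.0000 each)
After Aug 2: 331 on hand, pool $7,838.00 (≈ $23.6798 each)
After Aug 5: 571 on hand, pool $13,598.00 (≈ $23.8144 each)
Aug 7, sell 395: 395/571 × $13,598.00 → $9,406.67
After Aug 8: 426 on hand, pool $11,191.33 (≈ $26.2707 each)
After Aug 10: 506 on hand, pool $13,271.33 (≈ $26.2279 each)
After Aug 13: 647 on hand, pool $17,642.33 (≈ $27.2679 each)
After Aug 16: 693 on hand, pool $19,252.33 (≈ $27.7811 each)
Aug 18, sell 496: 496/693 × $19,252.33 → $13,779.44
After Aug 19: 514 on hand, pool $15,616.89 (≈ $30.3831 each)
Total COGS = $9,406.67 + $13,779.44 = $23,186.11
Ending inventory (cost pool remaining) = $15,616.89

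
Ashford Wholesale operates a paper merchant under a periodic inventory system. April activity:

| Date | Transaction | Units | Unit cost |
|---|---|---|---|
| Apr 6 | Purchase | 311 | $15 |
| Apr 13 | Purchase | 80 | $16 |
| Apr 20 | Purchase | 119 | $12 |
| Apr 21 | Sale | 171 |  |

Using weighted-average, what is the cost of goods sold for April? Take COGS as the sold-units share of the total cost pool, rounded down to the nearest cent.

Apr 21, sell 171: 171/510 × $7,373.00 → $2,472.12
Ending inventory (cost pool remaining) = $4,900.88
Check: goods available $7,373.00 = COGS $2,472.12 + ending $4,900.88

COGS = $2,472.12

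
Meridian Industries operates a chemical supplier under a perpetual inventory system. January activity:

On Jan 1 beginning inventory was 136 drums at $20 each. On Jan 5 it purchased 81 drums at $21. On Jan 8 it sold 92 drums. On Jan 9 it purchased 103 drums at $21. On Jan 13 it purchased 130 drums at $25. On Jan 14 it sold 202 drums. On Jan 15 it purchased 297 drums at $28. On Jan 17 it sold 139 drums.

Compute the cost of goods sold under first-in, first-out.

Jan 8, 92 sold [FIFO — oldest first]: 92 @ $20 = $1,840
Jan 14, 202 sold [FIFO — oldest first]: 44 @ $20 + 81 @ $21 + 77 @ $21 = $4,198
Jan 17, 139 sold [FIFO — oldest first]: 26 @ $21 + 113 @ $25 = $3,371
Total COGS = $1,840 + $4,198 + $3,371 = $9,409
Ending inventory: 17 @ $25 + 297 @ $28 = $8,741

COGS = $9,409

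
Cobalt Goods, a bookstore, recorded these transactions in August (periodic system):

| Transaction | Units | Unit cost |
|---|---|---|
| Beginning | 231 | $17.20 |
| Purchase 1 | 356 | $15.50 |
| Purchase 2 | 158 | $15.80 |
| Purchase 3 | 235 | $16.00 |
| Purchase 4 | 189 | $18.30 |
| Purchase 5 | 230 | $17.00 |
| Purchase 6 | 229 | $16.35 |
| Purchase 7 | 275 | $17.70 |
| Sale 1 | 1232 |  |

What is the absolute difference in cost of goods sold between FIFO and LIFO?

FIFO COGS: 231 @ $17.20 + 356 @ $15.50 + 158 @ $15.80 + 235 @ $16.00 + 189 @ $18.30 + 63 @ $17.00 = $20,277.30
LIFO COGS: 275 @ $17.70 + 229 @ $16.35 + 230 @ $17.00 + 189 @ $18.30 + 235 @ $16.00 + 74 @ $15.80 = $20,909.55
Difference = |$20,277.30 − $20,909.55| = $632.25

$632.25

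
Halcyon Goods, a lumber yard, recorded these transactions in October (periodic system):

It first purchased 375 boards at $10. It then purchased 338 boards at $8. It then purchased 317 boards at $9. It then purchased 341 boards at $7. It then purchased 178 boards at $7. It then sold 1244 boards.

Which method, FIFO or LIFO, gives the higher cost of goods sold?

FIFO

FIFO COGS: 375 @ $10 + 338 @ $8 + 317 @ $9 + 214 @ $7 = $10,805
LIFO COGS: 178 @ $7 + 341 @ $7 + 317 @ $9 + 338 @ $8 + 70 @ $10 = $9,890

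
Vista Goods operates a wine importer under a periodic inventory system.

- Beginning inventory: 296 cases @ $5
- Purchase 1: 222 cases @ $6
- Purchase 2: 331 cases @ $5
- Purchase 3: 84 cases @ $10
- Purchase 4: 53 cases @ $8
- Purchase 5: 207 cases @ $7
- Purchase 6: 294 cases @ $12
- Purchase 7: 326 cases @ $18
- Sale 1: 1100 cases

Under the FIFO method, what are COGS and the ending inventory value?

COGS = $6,529; ending inventory = $10,047

Sale 1 (1100) [FIFO — oldest first]: 296 @ $5 + 222 @ $6 + 331 @ $5 + 84 @ $10 + 53 @ $8 + 114 @ $7 = $6,529
Ending inventory: 93 @ $7 + 294 @ $12 + 326 @ $18 = $10,047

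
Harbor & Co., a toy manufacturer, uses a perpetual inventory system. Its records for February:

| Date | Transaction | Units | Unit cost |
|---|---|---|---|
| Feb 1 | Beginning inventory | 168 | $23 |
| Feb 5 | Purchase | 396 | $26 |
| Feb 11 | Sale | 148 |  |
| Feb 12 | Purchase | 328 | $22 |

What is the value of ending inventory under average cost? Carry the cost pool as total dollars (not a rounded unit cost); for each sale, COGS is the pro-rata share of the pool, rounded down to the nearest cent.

After Feb 1: 168 on hand, pool $3,864.00 (≈ $23.0000 each)
After Feb 5: 564 on hand, pool $14,160.00 (≈ $25.1064 each)
Feb 11, sell 148: 148/564 × $14,160.00 → $3,715.74
After Feb 12: 744 on hand, pool $17,660.26 (≈ $23.7369 each)
Ending inventory (cost pool remaining) = $17,660.26

Ending inventory = $17,660.26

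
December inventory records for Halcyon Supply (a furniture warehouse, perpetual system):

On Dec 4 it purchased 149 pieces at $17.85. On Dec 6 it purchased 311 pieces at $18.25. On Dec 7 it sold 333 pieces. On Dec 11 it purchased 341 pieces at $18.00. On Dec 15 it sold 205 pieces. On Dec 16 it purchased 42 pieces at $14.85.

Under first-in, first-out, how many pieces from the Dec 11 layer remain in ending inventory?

Dec 7, 333 sold [FIFO — oldest first]: 149 @ $17.85 + 184 @ $18.25 = $6,017.65
Dec 15, 205 sold [FIFO — oldest first]: 127 @ $18.25 + 78 @ $18.00 = $3,721.75
Total COGS = $6,017.65 + $3,721.75 = $9,739.40
Ending inventory: 263 @ $18.00 + 42 @ $14.85 = $5,357.70

263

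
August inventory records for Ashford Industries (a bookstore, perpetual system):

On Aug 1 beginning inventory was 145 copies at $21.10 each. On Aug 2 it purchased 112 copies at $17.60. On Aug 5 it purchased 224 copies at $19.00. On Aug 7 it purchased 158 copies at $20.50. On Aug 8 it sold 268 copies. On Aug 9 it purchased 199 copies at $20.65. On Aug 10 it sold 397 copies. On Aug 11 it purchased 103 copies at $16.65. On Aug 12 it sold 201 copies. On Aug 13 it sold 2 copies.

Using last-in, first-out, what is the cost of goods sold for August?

COGS = $16,809.70

Aug 8, 268 sold [LIFO — newest first]: 158 @ $20.50 + 110 @ $19.00 = $5,329.00
Aug 10, 397 sold [LIFO — newest first]: 199 @ $20.65 + 114 @ $19.00 + 84 @ $17.60 = $7,753.75
Aug 12, 201 sold [LIFO — newest first]: 103 @ $16.65 + 28 @ $17.60 + 70 @ $21.10 = $3,684.75
Aug 13, 2 sold [LIFO — newest first]: 2 @ $21.10 = $42.20
Total COGS = $5,329.00 + $7,753.75 + $3,684.75 + $42.20 = $16,809.70
Ending inventory: 73 @ $21.10 = $1,540.30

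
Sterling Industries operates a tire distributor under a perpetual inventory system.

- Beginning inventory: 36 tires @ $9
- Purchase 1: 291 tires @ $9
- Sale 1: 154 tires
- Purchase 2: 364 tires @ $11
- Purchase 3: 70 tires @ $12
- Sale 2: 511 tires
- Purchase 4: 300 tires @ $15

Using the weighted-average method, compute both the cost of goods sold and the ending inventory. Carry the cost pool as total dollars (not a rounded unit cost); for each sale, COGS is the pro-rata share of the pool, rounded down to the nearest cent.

COGS = $6,774.65; ending inventory = $5,512.35

After Beginning: 36 on hand, pool $324.00 (≈ $9.0000 each)
After Purchase 1: 327 on hand, pool $2,943.00 (≈ $9.0000 each)
Sale 1, sell 154: 154/327 × $2,943.00 → $1,386.00
After Purchase 2: 537 on hand, pool $5,561.00 (≈ $10.3557 each)
After Purchase 3: 607 on hand, pool $6,401.00 (≈ $10.5453 each)
Sale 2, sell 511: 511/607 × $6,401.00 → $5,388.65
After Purchase 4: 396 on hand, pool $5,512.35 (≈ $13.9201 each)
Total COGS = $1,386.00 + $5,388.65 = $6,774.65
Ending inventory (cost pool remaining) = $5,512.35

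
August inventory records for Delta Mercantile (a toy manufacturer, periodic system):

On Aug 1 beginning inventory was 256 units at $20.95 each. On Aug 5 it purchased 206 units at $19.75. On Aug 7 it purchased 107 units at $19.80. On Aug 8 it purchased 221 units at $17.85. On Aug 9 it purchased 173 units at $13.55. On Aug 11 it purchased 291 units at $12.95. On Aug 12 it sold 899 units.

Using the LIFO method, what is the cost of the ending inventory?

Ending inventory = $7,318.45

Aug 12, 899 sold [LIFO — newest first]: 291 @ $12.95 + 173 @ $13.55 + 221 @ $17.85 + 107 @ $19.80 + 107 @ $19.75 = $14,289.30
Ending inventory: 256 @ $20.95 + 99 @ $19.75 = $7,318.45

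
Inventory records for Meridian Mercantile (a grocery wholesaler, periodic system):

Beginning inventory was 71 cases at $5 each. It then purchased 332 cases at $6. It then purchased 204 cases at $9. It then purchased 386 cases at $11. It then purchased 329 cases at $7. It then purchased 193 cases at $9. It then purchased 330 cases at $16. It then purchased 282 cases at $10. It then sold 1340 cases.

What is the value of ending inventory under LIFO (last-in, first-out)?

Sale 1 (1340) [LIFO — newest first]: 282 @ $10 + 330 @ $16 + 193 @ $9 + 329 @ $7 + 206 @ $11 = $14,406
Ending inventory: 71 @ $5 + 332 @ $6 + 204 @ $9 + 180 @ $11 = $6,163

Ending inventory = $6,163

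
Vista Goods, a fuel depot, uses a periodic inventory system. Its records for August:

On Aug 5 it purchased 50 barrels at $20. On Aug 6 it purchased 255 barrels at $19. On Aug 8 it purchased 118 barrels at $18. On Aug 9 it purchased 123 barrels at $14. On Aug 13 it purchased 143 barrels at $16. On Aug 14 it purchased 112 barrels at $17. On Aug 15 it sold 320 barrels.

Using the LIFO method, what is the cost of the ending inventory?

Aug 15, 320 sold [LIFO — newest first]: 112 @ $17 + 143 @ $16 + 65 @ $14 = $5,102
Ending inventory: 50 @ $20 + 255 @ $19 + 118 @ $18 + 58 @ $14 = $8,781

Ending inventory = $8,781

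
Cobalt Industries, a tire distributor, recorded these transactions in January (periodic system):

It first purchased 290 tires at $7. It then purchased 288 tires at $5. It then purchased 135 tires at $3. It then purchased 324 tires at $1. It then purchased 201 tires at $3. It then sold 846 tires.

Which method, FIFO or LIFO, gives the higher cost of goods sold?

FIFO COGS: 290 @ $7 + 288 @ $5 + 135 @ $3 + 133 @ $1 = $4,008
LIFO COGS: 201 @ $3 + 324 @ $1 + 135 @ $3 + 186 @ $5 = $2,262

FIFO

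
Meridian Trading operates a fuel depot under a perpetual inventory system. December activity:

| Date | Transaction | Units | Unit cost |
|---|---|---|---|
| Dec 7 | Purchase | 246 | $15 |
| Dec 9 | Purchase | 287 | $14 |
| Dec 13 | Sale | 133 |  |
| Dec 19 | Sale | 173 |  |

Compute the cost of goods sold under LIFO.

COGS = $4,303

Dec 13, 133 sold [LIFO — newest first]: 133 @ $14 = $1,862
Dec 19, 173 sold [LIFO — newest first]: 154 @ $14 + 19 @ $15 = $2,441
Total COGS = $1,862 + $2,441 = $4,303
Ending inventory: 227 @ $15 = $3,405
Check: goods available $7,708 = COGS $4,303 + ending $3,405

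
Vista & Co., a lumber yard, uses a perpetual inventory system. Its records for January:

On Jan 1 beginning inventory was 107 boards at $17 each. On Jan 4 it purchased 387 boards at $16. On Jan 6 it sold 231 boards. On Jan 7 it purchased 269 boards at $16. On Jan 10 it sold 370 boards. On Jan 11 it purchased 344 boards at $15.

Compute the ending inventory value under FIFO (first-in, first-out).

Jan 6, 231 sold [FIFO — oldest first]: 107 @ $17 + 124 @ $16 = $3,803
Jan 10, 370 sold [FIFO — oldest first]: 263 @ $16 + 107 @ $16 = $5,920
Total COGS = $3,803 + $5,920 = $9,723
Ending inventory: 162 @ $16 + 344 @ $15 = $7,752

Ending inventory = $7,752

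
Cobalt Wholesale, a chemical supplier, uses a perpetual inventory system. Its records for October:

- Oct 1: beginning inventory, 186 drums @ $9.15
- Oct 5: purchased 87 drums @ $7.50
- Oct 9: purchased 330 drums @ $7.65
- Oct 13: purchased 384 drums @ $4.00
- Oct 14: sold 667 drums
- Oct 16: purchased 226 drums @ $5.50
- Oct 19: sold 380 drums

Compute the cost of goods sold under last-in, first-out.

COGS = $6,139.00

Oct 14, 667 sold [LIFO — newest first]: 384 @ $4.00 + 283 @ $7.65 = $3,700.95
Oct 19, 380 sold [LIFO — newest first]: 226 @ $5.50 + 47 @ $7.65 + 87 @ $7.50 + 20 @ $9.15 = $2,438.05
Total COGS = $3,700.95 + $2,438.05 = $6,139.00
Ending inventory: 166 @ $9.15 = $1,518.90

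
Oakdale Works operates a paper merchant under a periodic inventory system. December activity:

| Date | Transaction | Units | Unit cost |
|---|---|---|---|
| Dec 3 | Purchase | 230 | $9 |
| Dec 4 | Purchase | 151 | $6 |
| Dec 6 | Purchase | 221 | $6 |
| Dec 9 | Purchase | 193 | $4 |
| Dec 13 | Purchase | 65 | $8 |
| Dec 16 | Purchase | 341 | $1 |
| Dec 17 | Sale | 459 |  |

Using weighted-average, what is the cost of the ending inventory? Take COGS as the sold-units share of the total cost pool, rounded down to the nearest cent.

Dec 17, sell 459: 459/1201 × $5,935.00 → $2,268.24
Ending inventory (cost pool remaining) = $3,666.76
Check: goods available $5,935.00 = COGS $2,268.24 + ending $3,666.76

Ending inventory = $3,666.76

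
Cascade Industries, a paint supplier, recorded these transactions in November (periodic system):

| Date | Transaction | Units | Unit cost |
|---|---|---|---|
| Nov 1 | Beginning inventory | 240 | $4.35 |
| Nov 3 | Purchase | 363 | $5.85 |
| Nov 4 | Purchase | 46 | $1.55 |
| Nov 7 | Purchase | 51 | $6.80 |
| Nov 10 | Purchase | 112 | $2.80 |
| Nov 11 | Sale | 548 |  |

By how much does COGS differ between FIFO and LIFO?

FIFO COGS: 240 @ $4.35 + 308 @ $5.85 = $2,845.80
LIFO COGS: 112 @ $2.80 + 51 @ $6.80 + 46 @ $1.55 + 339 @ $5.85 = $2,714.85
Difference = |$2,845.80 − $2,714.85| = $130.95

$130.95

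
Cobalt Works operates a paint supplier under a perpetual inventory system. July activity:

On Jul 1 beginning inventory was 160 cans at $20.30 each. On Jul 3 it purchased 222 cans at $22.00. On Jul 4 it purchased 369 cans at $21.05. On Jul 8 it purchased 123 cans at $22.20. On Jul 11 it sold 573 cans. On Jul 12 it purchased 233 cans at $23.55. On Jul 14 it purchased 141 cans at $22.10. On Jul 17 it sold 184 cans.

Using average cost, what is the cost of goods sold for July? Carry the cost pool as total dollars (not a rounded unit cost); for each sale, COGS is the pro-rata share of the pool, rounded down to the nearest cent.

After Jul 1: 160 on hand, pool $3,248.00 (≈ $20.3000 each)
After Jul 3: 382 on hand, pool $8,132.00 (≈ $21.2880 each)
After Jul 4: 751 on hand, pool $15,899.45 (≈ $21.1710 each)
After Jul 8: 874 on hand, pool $18,630.05 (≈ $21.3158 each)
Jul 11, sell 573: 573/874 × $18,630.05 → $12,213.98
After Jul 12: 534 on hand, pool $11,903.22 (≈ $22.2907 each)
After Jul 14: 675 on hand, pool $15,019.32 (≈ $22.2508 each)
Jul 17, sell 184: 184/675 × $15,019.32 → $4,094.15
Total COGS = $12,213.98 + $4,094.15 = $16,308.13
Ending inventory (cost pool remaining) = $10,925.17
Check: goods available $27,233.30 = COGS $16,308.13 + ending $10,925.17

COGS = $16,308.13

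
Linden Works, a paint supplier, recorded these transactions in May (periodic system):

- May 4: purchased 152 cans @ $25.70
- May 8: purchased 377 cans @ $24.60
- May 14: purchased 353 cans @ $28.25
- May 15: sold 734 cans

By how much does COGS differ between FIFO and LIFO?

$377.40

FIFO COGS: 152 @ $25.70 + 377 @ $24.60 + 205 @ $28.25 = $18,971.85
LIFO COGS: 353 @ $28.25 + 377 @ $24.60 + 4 @ $25.70 = $19,349.25
Difference = |$18,971.85 − $19,349.25| = $377.40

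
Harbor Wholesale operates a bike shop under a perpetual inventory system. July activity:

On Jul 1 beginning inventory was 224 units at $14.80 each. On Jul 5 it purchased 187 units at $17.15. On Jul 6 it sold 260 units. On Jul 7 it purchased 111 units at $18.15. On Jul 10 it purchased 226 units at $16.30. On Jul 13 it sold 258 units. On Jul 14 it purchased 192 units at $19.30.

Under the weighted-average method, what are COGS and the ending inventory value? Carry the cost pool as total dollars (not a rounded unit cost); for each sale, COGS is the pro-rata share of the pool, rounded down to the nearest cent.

After Jul 1: 224 on hand, pool $3,315.20 (≈ $14.8000 each)
After Jul 5: 411 on hand, pool $6,522.25 (≈ $15.8692 each)
Jul 6, sell 260: 260/411 × $6,522.25 → $4,125.99
After Jul 7: 262 on hand, pool $4,410.91 (≈ $16.8355 each)
After Jul 10: 488 on hand, pool $8,094.71 (≈ $16.5875 each)
Jul 13, sell 258: 258/488 × $8,094.71 → $4,279.58
After Jul 14: 422 on hand, pool $7,520.73 (≈ $17.8216 each)
Total COGS = $4,125.99 + $4,279.58 = $8,405.57
Ending inventory (cost pool remaining) = $7,520.73

COGS = $8,405.57; ending inventory = $7,520.73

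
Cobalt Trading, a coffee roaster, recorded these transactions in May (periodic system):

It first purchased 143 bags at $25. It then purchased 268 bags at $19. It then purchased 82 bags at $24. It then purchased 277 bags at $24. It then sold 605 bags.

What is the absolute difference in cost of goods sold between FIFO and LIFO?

FIFO COGS: 143 @ $25 + 268 @ $19 + 82 @ $24 + 112 @ $24 = $13,323
LIFO COGS: 277 @ $24 + 82 @ $24 + 246 @ $19 = $13,290
Difference = |$13,323 − $13,290| = $33

$33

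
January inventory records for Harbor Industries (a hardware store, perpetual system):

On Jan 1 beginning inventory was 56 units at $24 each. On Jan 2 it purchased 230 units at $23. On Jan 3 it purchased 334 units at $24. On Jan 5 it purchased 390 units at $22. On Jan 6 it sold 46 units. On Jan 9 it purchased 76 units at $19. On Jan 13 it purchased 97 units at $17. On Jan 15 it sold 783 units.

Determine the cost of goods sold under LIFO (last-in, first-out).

Jan 6, 46 sold [LIFO — newest first]: 46 @ $22 = $1,012
Jan 15, 783 sold [LIFO — newest first]: 97 @ $17 + 76 @ $19 + 344 @ $22 + 266 @ $24 = $17,045
Total COGS = $1,012 + $17,045 = $18,057
Ending inventory: 56 @ $24 + 230 @ $23 + 68 @ $24 = $8,266
Check: goods available $26,323 = COGS $18,057 + ending $8,266

COGS = $18,057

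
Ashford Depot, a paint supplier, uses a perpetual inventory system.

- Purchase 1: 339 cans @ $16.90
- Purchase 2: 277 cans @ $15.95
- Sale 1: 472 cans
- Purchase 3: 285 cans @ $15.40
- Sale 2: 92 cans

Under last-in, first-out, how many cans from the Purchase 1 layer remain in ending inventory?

144

Sale 1 (472) [LIFO — newest first]: 277 @ $15.95 + 195 @ $16.90 = $7,713.65
Sale 2 (92) [LIFO — newest first]: 92 @ $15.40 = $1,416.80
Total COGS = $7,713.65 + $1,416.80 = $9,130.45
Ending inventory: 144 @ $16.90 + 193 @ $15.40 = $5,405.80
Check: goods available $14,536.25 = COGS $9,130.45 + ending $5,405.80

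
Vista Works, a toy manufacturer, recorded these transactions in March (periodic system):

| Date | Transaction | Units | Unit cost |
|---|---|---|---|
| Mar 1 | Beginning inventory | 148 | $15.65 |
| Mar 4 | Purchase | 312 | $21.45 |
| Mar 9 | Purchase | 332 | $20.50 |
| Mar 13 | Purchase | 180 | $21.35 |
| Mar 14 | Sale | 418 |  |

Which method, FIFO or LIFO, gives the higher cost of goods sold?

LIFO

FIFO COGS: 148 @ $15.65 + 270 @ $21.45 = $8,107.70
LIFO COGS: 180 @ $21.35 + 238 @ $20.50 = $8,722.00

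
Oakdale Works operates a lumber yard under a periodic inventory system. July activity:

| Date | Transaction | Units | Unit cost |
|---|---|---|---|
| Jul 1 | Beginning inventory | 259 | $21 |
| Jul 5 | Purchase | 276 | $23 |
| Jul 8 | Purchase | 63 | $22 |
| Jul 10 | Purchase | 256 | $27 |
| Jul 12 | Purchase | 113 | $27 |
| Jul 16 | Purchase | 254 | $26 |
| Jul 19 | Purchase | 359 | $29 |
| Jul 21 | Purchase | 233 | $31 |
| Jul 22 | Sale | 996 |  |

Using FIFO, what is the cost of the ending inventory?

Jul 22, 996 sold [FIFO — oldest first]: 259 @ $21 + 276 @ $23 + 63 @ $22 + 256 @ $27 + 113 @ $27 + 29 @ $26 = $23,890
Ending inventory: 225 @ $26 + 359 @ $29 + 233 @ $31 = $23,484

Ending inventory = $23,484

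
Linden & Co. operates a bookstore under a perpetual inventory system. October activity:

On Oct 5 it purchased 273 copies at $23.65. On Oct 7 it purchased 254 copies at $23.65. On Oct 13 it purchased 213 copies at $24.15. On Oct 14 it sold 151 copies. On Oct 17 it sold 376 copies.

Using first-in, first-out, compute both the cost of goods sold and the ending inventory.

Oct 14, 151 sold [FIFO — oldest first]: 151 @ $23.65 = $3,571.15
Oct 17, 376 sold [FIFO — oldest first]: 122 @ $23.65 + 254 @ $23.65 = $8,892.40
Total COGS = $3,571.15 + $8,892.40 = $12,463.55
Ending inventory: 213 @ $24.15 = $5,143.95

COGS = $12,463.55; ending inventory = $5,143.95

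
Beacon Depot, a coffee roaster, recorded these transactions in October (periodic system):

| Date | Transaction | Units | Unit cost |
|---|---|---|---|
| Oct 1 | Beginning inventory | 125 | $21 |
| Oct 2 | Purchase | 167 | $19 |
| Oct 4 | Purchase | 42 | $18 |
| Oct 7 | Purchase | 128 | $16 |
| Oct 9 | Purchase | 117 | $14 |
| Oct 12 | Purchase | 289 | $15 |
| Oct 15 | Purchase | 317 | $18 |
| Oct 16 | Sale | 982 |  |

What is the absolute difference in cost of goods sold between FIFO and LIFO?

FIFO COGS: 125 @ $21 + 167 @ $19 + 42 @ $18 + 128 @ $16 + 117 @ $14 + 289 @ $15 + 114 @ $18 = $16,627
LIFO COGS: 317 @ $18 + 289 @ $15 + 117 @ $14 + 128 @ $16 + 42 @ $18 + 89 @ $19 = $16,174
Difference = |$16,627 − $16,174| = $453

$453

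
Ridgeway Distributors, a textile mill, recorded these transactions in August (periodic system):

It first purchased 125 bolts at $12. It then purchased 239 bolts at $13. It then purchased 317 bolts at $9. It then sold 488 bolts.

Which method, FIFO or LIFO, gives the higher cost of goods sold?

FIFO

FIFO COGS: 125 @ $12 + 239 @ $13 + 124 @ $9 = $5,723
LIFO COGS: 317 @ $9 + 171 @ $13 = $5,076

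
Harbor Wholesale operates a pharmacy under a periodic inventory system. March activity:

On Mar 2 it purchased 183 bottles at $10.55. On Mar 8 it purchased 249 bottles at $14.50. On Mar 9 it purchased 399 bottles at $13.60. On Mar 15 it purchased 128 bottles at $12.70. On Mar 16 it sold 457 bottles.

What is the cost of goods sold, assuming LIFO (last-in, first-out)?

COGS = $6,100.00

Mar 16, 457 sold [LIFO — newest first]: 128 @ $12.70 + 329 @ $13.60 = $6,100.00
Ending inventory: 183 @ $10.55 + 249 @ $14.50 + 70 @ $13.60 = $6,493.15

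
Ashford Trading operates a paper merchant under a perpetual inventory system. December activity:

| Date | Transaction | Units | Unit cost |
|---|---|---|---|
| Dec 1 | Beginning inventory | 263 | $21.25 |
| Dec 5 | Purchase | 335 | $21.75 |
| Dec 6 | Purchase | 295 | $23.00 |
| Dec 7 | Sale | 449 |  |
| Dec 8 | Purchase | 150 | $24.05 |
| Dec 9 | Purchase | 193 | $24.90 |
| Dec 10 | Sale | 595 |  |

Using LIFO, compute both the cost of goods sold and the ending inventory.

COGS = $23,993.20; ending inventory = $4,080.00

Dec 7, 449 sold [LIFO — newest first]: 295 @ $23.00 + 154 @ $21.75 = $10,134.50
Dec 10, 595 sold [LIFO — newest first]: 193 @ $24.90 + 150 @ $24.05 + 181 @ $21.75 + 71 @ $21.25 = $13,858.70
Total COGS = $10,134.50 + $13,858.70 = $23,993.20
Ending inventory: 192 @ $21.25 = $4,080.00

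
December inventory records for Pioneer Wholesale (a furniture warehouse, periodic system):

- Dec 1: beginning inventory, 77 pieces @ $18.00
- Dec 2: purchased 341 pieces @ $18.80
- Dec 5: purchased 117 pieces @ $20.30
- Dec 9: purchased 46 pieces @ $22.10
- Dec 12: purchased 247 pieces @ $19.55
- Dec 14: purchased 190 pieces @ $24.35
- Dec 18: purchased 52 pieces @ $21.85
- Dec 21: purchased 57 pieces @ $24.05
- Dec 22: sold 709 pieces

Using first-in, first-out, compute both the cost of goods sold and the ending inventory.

COGS = $13,690.90; ending inventory = $9,460.00

Dec 22, 709 sold [FIFO — oldest first]: 77 @ $18.00 + 341 @ $18.80 + 117 @ $20.30 + 46 @ $22.10 + 128 @ $19.55 = $13,690.90
Ending inventory: 119 @ $19.55 + 190 @ $24.35 + 52 @ $21.85 + 57 @ $24.05 = $9,460.00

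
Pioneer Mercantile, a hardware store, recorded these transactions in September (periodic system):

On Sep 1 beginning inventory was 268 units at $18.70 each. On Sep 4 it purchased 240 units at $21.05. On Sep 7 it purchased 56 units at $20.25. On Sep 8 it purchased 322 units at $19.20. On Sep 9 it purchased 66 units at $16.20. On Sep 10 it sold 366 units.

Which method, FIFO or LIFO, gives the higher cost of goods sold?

FIFO

FIFO COGS: 268 @ $18.70 + 98 @ $21.05 = $7,074.50
LIFO COGS: 66 @ $16.20 + 300 @ $19.20 = $6,829.20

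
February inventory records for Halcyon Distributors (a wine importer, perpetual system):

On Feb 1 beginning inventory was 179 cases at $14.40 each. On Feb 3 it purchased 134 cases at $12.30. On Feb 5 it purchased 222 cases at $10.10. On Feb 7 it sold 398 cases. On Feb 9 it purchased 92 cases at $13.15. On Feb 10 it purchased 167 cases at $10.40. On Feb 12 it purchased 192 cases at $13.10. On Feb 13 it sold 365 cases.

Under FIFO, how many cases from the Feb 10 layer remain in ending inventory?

Feb 7, 398 sold [FIFO — oldest first]: 179 @ $14.40 + 134 @ $12.30 + 85 @ $10.10 = $5,084.30
Feb 13, 365 sold [FIFO — oldest first]: 137 @ $10.10 + 92 @ $13.15 + 136 @ $10.40 = $4,007.90
Total COGS = $5,084.30 + $4,007.90 = $9,092.20
Ending inventory: 31 @ $10.40 + 192 @ $13.10 = $2,837.60

31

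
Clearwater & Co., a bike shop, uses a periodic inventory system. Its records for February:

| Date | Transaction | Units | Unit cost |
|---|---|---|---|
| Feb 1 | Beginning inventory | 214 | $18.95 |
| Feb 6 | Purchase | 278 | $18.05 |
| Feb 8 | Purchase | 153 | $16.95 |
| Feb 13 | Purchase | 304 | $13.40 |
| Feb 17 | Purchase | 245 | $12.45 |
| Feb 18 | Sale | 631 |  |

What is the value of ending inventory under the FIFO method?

Feb 18, 631 sold [FIFO — oldest first]: 214 @ $18.95 + 278 @ $18.05 + 139 @ $16.95 = $11,429.25
Ending inventory: 14 @ $16.95 + 304 @ $13.40 + 245 @ $12.45 = $7,361.15
Check: goods available $18,790.40 = COGS $11,429.25 + ending $7,361.15

Ending inventory = $7,361.15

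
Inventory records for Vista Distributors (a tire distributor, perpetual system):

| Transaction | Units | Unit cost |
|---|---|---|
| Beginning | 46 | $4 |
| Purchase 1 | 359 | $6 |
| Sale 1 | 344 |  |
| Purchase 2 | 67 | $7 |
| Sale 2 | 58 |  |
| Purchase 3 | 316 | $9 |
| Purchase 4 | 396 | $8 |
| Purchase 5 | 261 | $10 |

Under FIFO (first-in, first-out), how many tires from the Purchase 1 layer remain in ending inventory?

3

Sale 1 (344) [FIFO — oldest first]: 46 @ $4 + 298 @ $6 = $1,972
Sale 2 (58) [FIFO — oldest first]: 58 @ $6 = $348
Total COGS = $1,972 + $348 = $2,320
Ending inventory: 3 @ $6 + 67 @ $7 + 316 @ $9 + 396 @ $8 + 261 @ $10 = $9,109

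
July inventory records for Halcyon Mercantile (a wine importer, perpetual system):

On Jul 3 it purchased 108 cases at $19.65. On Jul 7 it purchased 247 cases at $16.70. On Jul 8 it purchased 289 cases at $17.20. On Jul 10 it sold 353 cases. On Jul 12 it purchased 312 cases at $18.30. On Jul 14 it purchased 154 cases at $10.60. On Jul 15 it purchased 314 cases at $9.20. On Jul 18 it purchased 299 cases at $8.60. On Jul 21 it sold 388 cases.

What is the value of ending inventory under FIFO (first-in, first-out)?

Jul 10, 353 sold [FIFO — oldest first]: 108 @ $19.65 + 245 @ $16.70 = $6,213.70
Jul 21, 388 sold [FIFO — oldest first]: 2 @ $16.70 + 289 @ $17.20 + 97 @ $18.30 = $6,779.30
Total COGS = $6,213.70 + $6,779.30 = $12,993.00
Ending inventory: 215 @ $18.30 + 154 @ $10.60 + 314 @ $9.20 + 299 @ $8.60 = $11,027.10

Ending inventory = $11,027.10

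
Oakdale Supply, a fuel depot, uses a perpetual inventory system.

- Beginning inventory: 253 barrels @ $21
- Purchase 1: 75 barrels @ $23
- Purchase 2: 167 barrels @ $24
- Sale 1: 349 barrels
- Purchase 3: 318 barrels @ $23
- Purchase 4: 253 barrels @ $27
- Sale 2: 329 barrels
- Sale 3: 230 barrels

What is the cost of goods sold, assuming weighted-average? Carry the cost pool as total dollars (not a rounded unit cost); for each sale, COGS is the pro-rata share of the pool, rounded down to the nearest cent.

After Beginning: 253 on hand, pool $5,313.00 (≈ $21.0000 each)
After Purchase 1: 328 on hand, pool $7,038.00 (≈ $21.4573 each)
After Purchase 2: 495 on hand, pool $11,046.00 (≈ $22.3152 each)
Sale 1, sell 349: 349/495 × $11,046.00 → $7,787.98
After Purchase 3: 464 on hand, pool $10,572.02 (≈ $22.7845 each)
After Purchase 4: 717 on hand, pool $17,403.02 (≈ $24.2720 each)
Sale 2, sell 329: 329/717 × $17,403.02 → $7,985.48
Sale 3, sell 230: 230/388 × $9,417.54 → $5,582.56
Total COGS = $7,787.98 + $7,985.48 + $5,582.56 = $21,356.02
Ending inventory (cost pool remaining) = $3,834.98

COGS = $21,356.02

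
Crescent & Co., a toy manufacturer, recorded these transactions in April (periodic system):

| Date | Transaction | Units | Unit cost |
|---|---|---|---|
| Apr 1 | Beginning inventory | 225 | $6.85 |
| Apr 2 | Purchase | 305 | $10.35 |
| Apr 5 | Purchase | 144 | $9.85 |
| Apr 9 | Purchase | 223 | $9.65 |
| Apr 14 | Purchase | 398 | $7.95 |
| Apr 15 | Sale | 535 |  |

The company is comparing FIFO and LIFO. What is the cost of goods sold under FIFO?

COGS = $4,747.25

FIFO COGS: 225 @ $6.85 + 305 @ $10.35 + 5 @ $9.85 = $4,747.25
LIFO COGS: 398 @ $7.95 + 137 @ $9.65 = $4,486.15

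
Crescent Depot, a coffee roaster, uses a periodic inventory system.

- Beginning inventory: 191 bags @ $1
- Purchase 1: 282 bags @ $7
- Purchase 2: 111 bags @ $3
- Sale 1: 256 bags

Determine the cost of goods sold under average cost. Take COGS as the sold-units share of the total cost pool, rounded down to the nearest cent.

Sale 1, sell 256: 256/584 × $2,498.00 → $1,095.01
Ending inventory (cost pool remaining) = $1,402.99

COGS = $1,095.01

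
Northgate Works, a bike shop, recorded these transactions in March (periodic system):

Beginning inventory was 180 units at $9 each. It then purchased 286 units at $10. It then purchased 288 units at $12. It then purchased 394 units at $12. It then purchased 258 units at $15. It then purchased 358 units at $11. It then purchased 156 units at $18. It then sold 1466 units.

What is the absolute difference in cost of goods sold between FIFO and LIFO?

$1,726

FIFO COGS: 180 @ $9 + 286 @ $10 + 288 @ $12 + 394 @ $12 + 258 @ $15 + 60 @ $11 = $17,194
LIFO COGS: 156 @ $18 + 358 @ $11 + 258 @ $15 + 394 @ $12 + 288 @ $12 + 12 @ $10 = $18,920
Difference = |$17,194 − $18,920| = $1,726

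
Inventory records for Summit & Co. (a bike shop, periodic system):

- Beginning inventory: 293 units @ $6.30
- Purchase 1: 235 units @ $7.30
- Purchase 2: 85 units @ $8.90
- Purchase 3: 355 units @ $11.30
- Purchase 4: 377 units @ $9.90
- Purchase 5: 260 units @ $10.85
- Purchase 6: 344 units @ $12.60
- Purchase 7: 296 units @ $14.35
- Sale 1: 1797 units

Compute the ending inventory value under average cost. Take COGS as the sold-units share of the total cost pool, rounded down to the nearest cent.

Sale 1, sell 1797: 1797/2245 × $23,464.70 → $18,782.21
Ending inventory (cost pool remaining) = $4,682.49

Ending inventory = $4,682.49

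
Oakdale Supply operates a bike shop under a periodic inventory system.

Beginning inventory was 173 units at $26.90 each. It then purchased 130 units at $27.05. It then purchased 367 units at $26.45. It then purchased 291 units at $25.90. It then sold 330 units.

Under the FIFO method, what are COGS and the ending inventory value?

Sale 1 (330) [FIFO — oldest first]: 173 @ $26.90 + 130 @ $27.05 + 27 @ $26.45 = $8,884.35
Ending inventory: 340 @ $26.45 + 291 @ $25.90 = $16,529.90

COGS = $8,884.35; ending inventory = $16,529.90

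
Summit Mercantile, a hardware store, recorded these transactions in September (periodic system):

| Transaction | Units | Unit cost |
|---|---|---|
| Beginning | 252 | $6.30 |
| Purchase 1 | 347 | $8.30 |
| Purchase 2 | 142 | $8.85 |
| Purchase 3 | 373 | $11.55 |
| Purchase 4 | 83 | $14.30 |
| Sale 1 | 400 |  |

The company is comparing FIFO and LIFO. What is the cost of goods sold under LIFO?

COGS = $4,848.25

FIFO COGS: 252 @ $6.30 + 148 @ $8.30 = $2,816.00
LIFO COGS: 83 @ $14.30 + 317 @ $11.55 = $4,848.25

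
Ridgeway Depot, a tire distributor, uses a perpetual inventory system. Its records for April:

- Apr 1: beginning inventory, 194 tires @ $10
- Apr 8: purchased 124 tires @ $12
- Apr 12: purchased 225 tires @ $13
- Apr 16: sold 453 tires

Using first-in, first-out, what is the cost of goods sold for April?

COGS = $5,183

Apr 16, 453 sold [FIFO — oldest first]: 194 @ $10 + 124 @ $12 + 135 @ $13 = $5,183
Ending inventory: 90 @ $13 = $1,170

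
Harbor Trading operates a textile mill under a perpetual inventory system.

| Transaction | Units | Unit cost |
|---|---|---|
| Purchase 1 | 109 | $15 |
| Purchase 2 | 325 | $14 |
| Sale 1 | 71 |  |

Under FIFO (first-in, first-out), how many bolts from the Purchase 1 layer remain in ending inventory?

Sale 1 (71) [FIFO — oldest first]: 71 @ $15 = $1,065
Ending inventory: 38 @ $15 + 325 @ $14 = $5,120
Check: goods available $6,185 = COGS $1,065 + ending $5,120

38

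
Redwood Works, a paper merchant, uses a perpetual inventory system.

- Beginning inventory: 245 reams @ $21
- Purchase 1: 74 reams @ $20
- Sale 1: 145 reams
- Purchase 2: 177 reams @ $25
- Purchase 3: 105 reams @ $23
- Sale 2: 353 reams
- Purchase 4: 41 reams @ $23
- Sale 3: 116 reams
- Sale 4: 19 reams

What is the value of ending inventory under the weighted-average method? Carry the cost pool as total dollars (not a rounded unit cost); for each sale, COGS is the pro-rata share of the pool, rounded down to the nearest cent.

Ending inventory = $206.52

After Beginning: 245 on hand, pool $5,145.00 (≈ $21.0000 each)
After Purchase 1: 319 on hand, pool $6,625.00 (≈ $20.7680 each)
Sale 1, sell 145: 145/319 × $6,625.00 → $3,011.36
After Purchase 2: 351 on hand, pool $8,038.64 (≈ $22.9021 each)
After Purchase 3: 456 on hand, pool $10,453.64 (≈ $22.9246 each)
Sale 2, sell 353: 353/456 × $10,453.64 → $8,092.40
After Purchase 4: 144 on hand, pool $3,304.24 (≈ $22.9461 each)
Sale 3, sell 116: 116/144 × $3,304.24 → $2,661.74
Sale 4, sell 19: 19/28 × $642.50 → $435.98
Total COGS = $3,011.36 + $8,092.40 + $2,661.74 + $435.98 = $14,201.48
Ending inventory (cost pool remaining) = $206.52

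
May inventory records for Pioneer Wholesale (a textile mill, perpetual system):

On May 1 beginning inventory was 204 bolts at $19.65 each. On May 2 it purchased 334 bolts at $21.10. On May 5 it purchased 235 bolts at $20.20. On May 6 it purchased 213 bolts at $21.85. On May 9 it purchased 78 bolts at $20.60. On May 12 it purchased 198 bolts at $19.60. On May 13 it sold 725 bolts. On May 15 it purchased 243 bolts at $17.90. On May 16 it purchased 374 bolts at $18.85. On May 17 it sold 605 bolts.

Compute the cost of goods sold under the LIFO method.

COGS = $26,094.55

May 13, 725 sold [LIFO — newest first]: 198 @ $19.60 + 78 @ $20.60 + 213 @ $21.85 + 235 @ $20.20 + 1 @ $21.10 = $14,909.75
May 17, 605 sold [LIFO — newest first]: 374 @ $18.85 + 231 @ $17.90 = $11,184.80
Total COGS = $14,909.75 + $11,184.80 = $26,094.55
Ending inventory: 204 @ $19.65 + 333 @ $21.10 + 12 @ $17.90 = $11,249.70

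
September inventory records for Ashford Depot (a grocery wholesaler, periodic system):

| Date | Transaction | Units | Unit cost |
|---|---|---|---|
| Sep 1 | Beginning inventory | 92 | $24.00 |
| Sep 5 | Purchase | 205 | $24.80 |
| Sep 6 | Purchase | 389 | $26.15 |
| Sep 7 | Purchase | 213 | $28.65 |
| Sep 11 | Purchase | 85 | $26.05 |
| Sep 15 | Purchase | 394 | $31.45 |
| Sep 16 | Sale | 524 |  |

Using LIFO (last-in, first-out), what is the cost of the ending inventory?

Sep 16, 524 sold [LIFO — newest first]: 394 @ $31.45 + 85 @ $26.05 + 45 @ $28.65 = $15,894.80
Ending inventory: 92 @ $24.00 + 205 @ $24.80 + 389 @ $26.15 + 168 @ $28.65 = $22,277.55

Ending inventory = $22,277.55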